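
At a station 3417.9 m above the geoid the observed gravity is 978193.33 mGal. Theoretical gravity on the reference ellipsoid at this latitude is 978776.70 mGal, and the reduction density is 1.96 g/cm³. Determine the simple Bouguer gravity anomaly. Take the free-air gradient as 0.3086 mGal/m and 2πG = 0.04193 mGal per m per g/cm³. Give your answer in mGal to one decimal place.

Free-air correction = 0.3086 × 3417.9 = 1054.76 mGal
Free-air anomaly = 978193.33 − 978776.70 + (1054.76) = 471.39 mGal
Bouguer slab correction = 0.04193 × 1.96 × 3417.9 = 280.89 mGal
Simple Bouguer anomaly = 471.39 − (280.89) = 190.50 mGal

190.5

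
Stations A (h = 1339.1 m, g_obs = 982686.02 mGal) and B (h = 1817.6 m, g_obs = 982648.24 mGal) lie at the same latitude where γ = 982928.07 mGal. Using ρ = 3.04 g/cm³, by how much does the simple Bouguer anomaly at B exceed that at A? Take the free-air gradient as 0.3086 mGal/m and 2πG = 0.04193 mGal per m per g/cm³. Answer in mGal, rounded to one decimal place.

48.9

Δg_SB(A) = 982686.02 − 982928.07 + 0.3086×1339.1 − 0.04193×3.04×1339.1 = 0.50 mGal
Δg_SB(B) = 982648.24 − 982928.07 + 0.3086×1817.6 − 0.04193×3.04×1817.6 = 49.40 mGal
Difference = 49.40 − (0.50) = 48.90 mGal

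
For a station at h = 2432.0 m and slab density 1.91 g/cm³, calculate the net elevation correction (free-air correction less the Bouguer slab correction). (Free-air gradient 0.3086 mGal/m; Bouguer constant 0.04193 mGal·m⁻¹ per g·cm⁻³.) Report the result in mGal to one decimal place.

Combined gradient = 0.3086 − 0.04193 × 1.91 = 0.2285137 mGal/m
Combined elevation correction = 0.2285137 × 2432.0 = 555.7 mGal

555.7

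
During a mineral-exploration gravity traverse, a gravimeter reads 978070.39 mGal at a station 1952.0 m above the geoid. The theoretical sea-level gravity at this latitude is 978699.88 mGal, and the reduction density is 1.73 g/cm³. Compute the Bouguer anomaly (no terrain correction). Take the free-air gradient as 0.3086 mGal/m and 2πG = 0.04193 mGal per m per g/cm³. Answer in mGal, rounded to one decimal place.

Free-air correction = 0.3086 × 1952.0 = 602.39 mGal
Free-air anomaly = 978070.39 − 978699.88 + (602.39) = -27.10 mGal
Bouguer slab correction = 0.04193 × 1.73 × 1952.0 = 141.60 mGal
Simple Bouguer anomaly = -27.10 − (141.60) = -168.70 mGal

-168.7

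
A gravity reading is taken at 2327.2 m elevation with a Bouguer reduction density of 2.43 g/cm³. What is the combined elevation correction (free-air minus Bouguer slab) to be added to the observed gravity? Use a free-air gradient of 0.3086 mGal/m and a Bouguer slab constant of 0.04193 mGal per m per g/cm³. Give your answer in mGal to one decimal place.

Combined gradient = 0.3086 − 0.04193 × 2.43 = 0.2067101 mGal/m
Combined elevation correction = 0.2067101 × 2327.2 = 481.1 mGal

481.1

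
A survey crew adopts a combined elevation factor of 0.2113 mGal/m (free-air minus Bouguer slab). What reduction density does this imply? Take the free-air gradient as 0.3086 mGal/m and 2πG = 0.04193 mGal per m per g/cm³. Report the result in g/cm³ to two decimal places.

0.2113 = 0.3086 − 0.04193 × ρ
ρ = (0.3086 − 0.2113) / 0.04193 = 2.32 g/cm³

2.32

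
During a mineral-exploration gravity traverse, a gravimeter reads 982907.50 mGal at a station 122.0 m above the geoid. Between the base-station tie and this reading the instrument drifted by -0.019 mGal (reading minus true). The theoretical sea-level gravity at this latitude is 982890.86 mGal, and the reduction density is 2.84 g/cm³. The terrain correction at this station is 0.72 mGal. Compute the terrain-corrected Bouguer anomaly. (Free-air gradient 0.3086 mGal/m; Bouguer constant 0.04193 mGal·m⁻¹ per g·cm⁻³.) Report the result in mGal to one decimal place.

Drift-corrected reading = 982907.50 − (-0.019) = 982907.519 mGal
Free-air correction = 0.3086 × 122.0 = 37.65 mGal
Free-air anomaly = 982907.519 − 982890.86 + (37.65) = 54.309 mGal
Bouguer slab correction = 0.04193 × 2.84 × 122.0 = 14.53 mGal
Simple Bouguer anomaly = 54.309 − (14.53) = 39.779 mGal
Complete Bouguer anomaly = 39.779 + 0.72 = 40.499 mGal

40.5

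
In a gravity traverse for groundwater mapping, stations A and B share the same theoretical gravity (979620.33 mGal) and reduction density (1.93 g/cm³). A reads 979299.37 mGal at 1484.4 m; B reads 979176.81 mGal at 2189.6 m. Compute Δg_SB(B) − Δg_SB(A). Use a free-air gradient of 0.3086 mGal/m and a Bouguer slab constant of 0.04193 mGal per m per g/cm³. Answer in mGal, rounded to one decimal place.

38.0

Δg_SB(A) = 979299.37 − 979620.33 + 0.3086×1484.4 − 0.04193×1.93×1484.4 = 17.00 mGal
Δg_SB(B) = 979176.81 − 979620.33 + 0.3086×2189.6 − 0.04193×1.93×2189.6 = 55.00 mGal
Difference = 55.00 − (17.00) = 38.00 mGal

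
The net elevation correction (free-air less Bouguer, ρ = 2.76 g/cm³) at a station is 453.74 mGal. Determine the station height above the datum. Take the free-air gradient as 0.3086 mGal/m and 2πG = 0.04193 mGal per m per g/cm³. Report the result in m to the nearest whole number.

2353

Combined gradient = 0.3086 − 0.04193 × 2.76 = 0.1928732 mGal/m
h = 453.74 / 0.1928732 = 2352.53 m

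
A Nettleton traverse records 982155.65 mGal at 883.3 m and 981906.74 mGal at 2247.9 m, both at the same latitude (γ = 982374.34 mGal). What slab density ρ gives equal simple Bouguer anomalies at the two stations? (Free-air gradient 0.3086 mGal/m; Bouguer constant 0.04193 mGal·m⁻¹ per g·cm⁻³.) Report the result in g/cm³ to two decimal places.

Δg_obs = 981906.74 − 982155.65 = -248.91 mGal over Δh = 2247.9 − 883.3 = 1364.6 m
Equal Bouguer anomalies ⇒ Δg_obs + (0.3086 − 0.04193ρ)·Δh = 0
0.3086 − 0.04193ρ = −Δg_obs/Δh = 0.18241
ρ = (0.3086 − 0.18241) / 0.04193 = 3.01 g/cm³

3.01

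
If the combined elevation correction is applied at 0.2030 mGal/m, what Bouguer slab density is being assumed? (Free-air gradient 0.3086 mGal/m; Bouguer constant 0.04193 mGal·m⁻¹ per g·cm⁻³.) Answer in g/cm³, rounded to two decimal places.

2.52

0.2030 = 0.3086 − 0.04193 × ρ
ρ = (0.3086 − 0.2030) / 0.04193 = 2.52 g/cm³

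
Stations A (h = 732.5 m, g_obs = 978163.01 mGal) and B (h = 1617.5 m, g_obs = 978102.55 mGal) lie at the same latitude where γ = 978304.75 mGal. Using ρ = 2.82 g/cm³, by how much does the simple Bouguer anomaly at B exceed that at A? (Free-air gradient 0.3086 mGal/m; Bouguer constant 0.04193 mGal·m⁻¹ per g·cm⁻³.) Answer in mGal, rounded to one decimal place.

Δg_SB(A) = 978163.01 − 978304.75 + 0.3086×732.5 − 0.04193×2.82×732.5 = -2.30 mGal
Δg_SB(B) = 978102.55 − 978304.75 + 0.3086×1617.5 − 0.04193×2.82×1617.5 = 105.70 mGal
Difference = 105.70 − (-2.30) = 108.00 mGal

108.0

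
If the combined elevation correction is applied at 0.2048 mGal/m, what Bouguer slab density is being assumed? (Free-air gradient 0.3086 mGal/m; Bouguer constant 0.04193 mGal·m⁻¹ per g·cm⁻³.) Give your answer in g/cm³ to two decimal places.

0.2048 = 0.3086 − 0.04193 × ρ
ρ = (0.3086 − 0.2048) / 0.04193 = 2.48 g/cm³

2.48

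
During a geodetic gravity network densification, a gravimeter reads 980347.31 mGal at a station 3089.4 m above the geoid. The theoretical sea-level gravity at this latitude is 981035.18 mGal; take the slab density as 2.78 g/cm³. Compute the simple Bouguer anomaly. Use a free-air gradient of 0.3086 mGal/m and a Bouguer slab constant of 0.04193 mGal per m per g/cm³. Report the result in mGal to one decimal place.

Free-air correction = 0.3086 × 3089.4 = 953.39 mGal
Free-air anomaly = 980347.31 − 981035.18 + (953.39) = 265.52 mGal
Bouguer slab correction = 0.04193 × 2.78 × 3089.4 = 360.12 mGal
Simple Bouguer anomaly = 265.52 − (360.12) = -94.60 mGal

-94.6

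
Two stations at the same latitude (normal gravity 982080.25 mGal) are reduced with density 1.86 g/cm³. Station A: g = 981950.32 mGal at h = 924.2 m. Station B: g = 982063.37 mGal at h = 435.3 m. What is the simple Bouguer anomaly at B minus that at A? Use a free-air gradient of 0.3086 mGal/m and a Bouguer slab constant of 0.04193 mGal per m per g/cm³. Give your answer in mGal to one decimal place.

Δg_SB(A) = 981950.32 − 982080.25 + 0.3086×924.2 − 0.04193×1.86×924.2 = 83.20 mGal
Δg_SB(B) = 982063.37 − 982080.25 + 0.3086×435.3 − 0.04193×1.86×435.3 = 83.50 mGal
Difference = 83.50 − (83.20) = 0.30 mGal

0.3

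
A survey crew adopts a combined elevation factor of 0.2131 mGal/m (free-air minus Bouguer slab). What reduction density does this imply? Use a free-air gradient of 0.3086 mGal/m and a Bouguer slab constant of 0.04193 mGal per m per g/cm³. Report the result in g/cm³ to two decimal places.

2.28

0.2131 = 0.3086 − 0.04193 × ρ
ρ = (0.3086 − 0.2131) / 0.04193 = 2.28 g/cm³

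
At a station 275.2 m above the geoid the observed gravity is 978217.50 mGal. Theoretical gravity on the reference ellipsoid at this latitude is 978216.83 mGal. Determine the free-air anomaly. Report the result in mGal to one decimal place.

85.6

Free-air correction = 0.3086 × 275.2 = 84.93 mGal
Free-air anomaly = 978217.50 − 978216.83 + (84.93) = 85.60 mGal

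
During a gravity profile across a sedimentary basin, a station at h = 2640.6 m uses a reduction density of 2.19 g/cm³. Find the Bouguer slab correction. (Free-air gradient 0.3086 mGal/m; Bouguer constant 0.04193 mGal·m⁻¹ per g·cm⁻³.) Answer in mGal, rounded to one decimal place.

Bouguer slab correction = 0.04193 × 2.19 × 2640.6 = 242.5 mGal

242.5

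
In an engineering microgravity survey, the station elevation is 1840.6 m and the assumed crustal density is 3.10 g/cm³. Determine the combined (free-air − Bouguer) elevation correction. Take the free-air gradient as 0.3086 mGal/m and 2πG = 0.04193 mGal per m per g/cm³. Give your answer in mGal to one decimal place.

328.8

Combined gradient = 0.3086 − 0.04193 × 3.10 = 0.1786170 mGal/m
Combined elevation correction = 0.1786170 × 1840.6 = 328.8 mGal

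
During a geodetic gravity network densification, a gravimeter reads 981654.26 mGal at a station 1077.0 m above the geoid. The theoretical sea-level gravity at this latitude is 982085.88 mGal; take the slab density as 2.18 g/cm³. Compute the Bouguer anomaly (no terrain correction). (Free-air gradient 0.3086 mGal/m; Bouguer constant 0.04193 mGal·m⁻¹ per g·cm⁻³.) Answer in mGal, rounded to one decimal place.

-197.7

Free-air correction = 0.3086 × 1077.0 = 332.36 mGal
Free-air anomaly = 981654.26 − 982085.88 + (332.36) = -99.26 mGal
Bouguer slab correction = 0.04193 × 2.18 × 1077.0 = 98.45 mGal
Simple Bouguer anomaly = -99.26 − (98.45) = -197.71 mGal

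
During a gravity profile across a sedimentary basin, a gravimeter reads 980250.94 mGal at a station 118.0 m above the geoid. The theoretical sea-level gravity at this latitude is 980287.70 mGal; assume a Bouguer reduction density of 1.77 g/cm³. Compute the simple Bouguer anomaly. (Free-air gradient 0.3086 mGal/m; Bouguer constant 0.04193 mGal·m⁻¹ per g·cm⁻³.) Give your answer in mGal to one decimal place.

Free-air correction = 0.3086 × 118.0 = 36.41 mGal
Free-air anomaly = 980250.94 − 980287.70 + (36.41) = -0.35 mGal
Bouguer slab correction = 0.04193 × 1.77 × 118.0 = 8.76 mGal
Simple Bouguer anomaly = -0.35 − (8.76) = -9.11 mGal

-9.1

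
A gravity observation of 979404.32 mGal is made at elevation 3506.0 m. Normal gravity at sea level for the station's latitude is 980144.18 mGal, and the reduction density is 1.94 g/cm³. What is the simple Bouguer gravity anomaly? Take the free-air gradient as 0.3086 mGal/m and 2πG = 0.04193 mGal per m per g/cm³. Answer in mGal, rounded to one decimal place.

56.9

Free-air correction = 0.3086 × 3506.0 = 1081.95 mGal
Free-air anomaly = 979404.32 − 980144.18 + (1081.95) = 342.09 mGal
Bouguer slab correction = 0.04193 × 1.94 × 3506.0 = 285.19 mGal
Simple Bouguer anomaly = 342.09 − (285.19) = 56.90 mGal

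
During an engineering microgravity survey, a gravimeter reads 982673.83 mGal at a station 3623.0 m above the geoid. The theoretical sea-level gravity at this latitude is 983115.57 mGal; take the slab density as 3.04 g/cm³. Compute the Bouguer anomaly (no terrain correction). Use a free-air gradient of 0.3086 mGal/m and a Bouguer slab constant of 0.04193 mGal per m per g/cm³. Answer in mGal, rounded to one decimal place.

214.5

Free-air correction = 0.3086 × 3623.0 = 1118.06 mGal
Free-air anomaly = 982673.83 − 983115.57 + (1118.06) = 676.32 mGal
Bouguer slab correction = 0.04193 × 3.04 × 3623.0 = 461.81 mGal
Simple Bouguer anomaly = 676.32 − (461.81) = 214.51 mGal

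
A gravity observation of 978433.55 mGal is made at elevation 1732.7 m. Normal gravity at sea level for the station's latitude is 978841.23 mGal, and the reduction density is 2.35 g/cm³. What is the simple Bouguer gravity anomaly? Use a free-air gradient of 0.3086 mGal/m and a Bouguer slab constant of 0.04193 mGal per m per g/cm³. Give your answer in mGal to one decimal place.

Free-air correction = 0.3086 × 1732.7 = 534.71 mGal
Free-air anomaly = 978433.55 − 978841.23 + (534.71) = 127.03 mGal
Bouguer slab correction = 0.04193 × 2.35 × 1732.7 = 170.73 mGal
Simple Bouguer anomaly = 127.03 − (170.73) = -43.70 mGal

-43.7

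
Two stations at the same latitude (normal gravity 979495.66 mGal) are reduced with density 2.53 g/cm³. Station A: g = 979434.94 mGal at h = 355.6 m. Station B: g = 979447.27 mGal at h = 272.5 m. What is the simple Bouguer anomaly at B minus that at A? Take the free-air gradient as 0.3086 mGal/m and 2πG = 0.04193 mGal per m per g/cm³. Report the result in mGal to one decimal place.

Δg_SB(A) = 979434.94 − 979495.66 + 0.3086×355.6 − 0.04193×2.53×355.6 = 11.30 mGal
Δg_SB(B) = 979447.27 − 979495.66 + 0.3086×272.5 − 0.04193×2.53×272.5 = 6.80 mGal
Difference = 6.80 − (11.30) = -4.50 mGal

-4.5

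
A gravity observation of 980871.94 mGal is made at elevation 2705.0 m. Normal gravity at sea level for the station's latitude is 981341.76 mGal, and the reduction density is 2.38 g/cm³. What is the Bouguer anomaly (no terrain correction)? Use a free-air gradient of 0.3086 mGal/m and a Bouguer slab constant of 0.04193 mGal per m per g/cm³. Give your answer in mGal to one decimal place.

Free-air correction = 0.3086 × 2705.0 = 834.76 mGal
Free-air anomaly = 980871.94 − 981341.76 + (834.76) = 364.94 mGal
Bouguer slab correction = 0.04193 × 2.38 × 2705.0 = 269.94 mGal
Simple Bouguer anomaly = 364.94 − (269.94) = 95.00 mGal

95.0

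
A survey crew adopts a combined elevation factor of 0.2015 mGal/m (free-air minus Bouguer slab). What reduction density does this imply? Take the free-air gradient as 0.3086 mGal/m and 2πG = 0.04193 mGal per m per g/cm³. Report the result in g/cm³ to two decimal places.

0.2015 = 0.3086 − 0.04193 × ρ
ρ = (0.3086 − 0.2015) / 0.04193 = 2.55 g/cm³

2.55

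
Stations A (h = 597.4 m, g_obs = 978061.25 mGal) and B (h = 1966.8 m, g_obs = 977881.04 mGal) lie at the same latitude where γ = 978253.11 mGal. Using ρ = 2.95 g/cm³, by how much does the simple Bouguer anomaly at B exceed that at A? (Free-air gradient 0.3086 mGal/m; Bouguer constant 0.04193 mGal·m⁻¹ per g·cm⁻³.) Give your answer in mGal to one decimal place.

73.0

Δg_SB(A) = 978061.25 − 978253.11 + 0.3086×597.4 − 0.04193×2.95×597.4 = -81.40 mGal
Δg_SB(B) = 977881.04 − 978253.11 + 0.3086×1966.8 − 0.04193×2.95×1966.8 = -8.40 mGal
Difference = -8.40 − (-81.40) = 73.00 mGal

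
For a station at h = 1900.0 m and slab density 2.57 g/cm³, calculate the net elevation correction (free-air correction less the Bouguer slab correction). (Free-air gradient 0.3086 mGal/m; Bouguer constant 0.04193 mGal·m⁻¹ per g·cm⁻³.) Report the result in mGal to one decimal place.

Combined gradient = 0.3086 − 0.04193 × 2.57 = 0.2008399 mGal/m
Combined elevation correction = 0.2008399 × 1900.0 = 381.6 mGal

381.6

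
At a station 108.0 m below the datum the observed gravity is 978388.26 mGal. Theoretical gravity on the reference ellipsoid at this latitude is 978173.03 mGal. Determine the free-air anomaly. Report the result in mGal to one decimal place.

181.9

Free-air correction = 0.3086 × -108.0 = -33.33 mGal
Free-air anomaly = 978388.26 − 978173.03 + (-33.33) = 181.90 mGal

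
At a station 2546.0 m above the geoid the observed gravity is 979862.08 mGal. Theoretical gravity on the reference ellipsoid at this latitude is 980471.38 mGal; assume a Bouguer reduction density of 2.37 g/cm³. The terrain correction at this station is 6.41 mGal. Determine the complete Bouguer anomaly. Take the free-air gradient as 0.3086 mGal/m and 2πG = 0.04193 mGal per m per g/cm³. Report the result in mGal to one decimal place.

Free-air correction = 0.3086 × 2546.0 = 785.70 mGal
Free-air anomaly = 979862.08 − 980471.38 + (785.70) = 176.40 mGal
Bouguer slab correction = 0.04193 × 2.37 × 2546.0 = 253.01 mGal
Simple Bouguer anomaly = 176.40 − (253.01) = -76.61 mGal
Complete Bouguer anomaly = -76.61 + 6.41 = -70.20 mGal

-70.2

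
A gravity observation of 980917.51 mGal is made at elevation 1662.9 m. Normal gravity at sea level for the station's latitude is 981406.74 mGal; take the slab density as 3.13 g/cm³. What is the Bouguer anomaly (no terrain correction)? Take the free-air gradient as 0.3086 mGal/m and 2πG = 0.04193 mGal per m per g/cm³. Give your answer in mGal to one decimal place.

Free-air correction = 0.3086 × 1662.9 = 513.17 mGal
Free-air anomaly = 980917.51 − 981406.74 + (513.17) = 23.94 mGal
Bouguer slab correction = 0.04193 × 3.13 × 1662.9 = 218.24 mGal
Simple Bouguer anomaly = 23.94 − (218.24) = -194.30 mGal

-194.3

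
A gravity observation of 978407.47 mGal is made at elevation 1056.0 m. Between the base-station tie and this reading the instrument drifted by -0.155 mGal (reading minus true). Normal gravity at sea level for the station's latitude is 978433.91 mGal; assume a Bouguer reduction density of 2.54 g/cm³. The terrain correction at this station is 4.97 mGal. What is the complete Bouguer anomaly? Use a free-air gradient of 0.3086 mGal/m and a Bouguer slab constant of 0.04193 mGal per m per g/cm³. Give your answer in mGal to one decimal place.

Drift-corrected reading = 978407.47 − (-0.155) = 978407.625 mGal
Free-air correction = 0.3086 × 1056.0 = 325.88 mGal
Free-air anomaly = 978407.625 − 978433.91 + (325.88) = 299.595 mGal
Bouguer slab correction = 0.04193 × 2.54 × 1056.0 = 112.47 mGal
Simple Bouguer anomaly = 299.595 − (112.47) = 187.125 mGal
Complete Bouguer anomaly = 187.125 + 4.97 = 192.095 mGal

192.1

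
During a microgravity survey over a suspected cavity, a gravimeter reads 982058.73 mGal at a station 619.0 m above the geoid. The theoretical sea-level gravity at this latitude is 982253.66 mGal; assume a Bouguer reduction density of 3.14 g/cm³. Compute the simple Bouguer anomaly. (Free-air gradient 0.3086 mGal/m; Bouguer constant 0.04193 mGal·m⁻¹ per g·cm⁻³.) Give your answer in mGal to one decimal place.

Free-air correction = 0.3086 × 619.0 = 191.02 mGal
Free-air anomaly = 982058.73 − 982253.66 + (191.02) = -3.91 mGal
Bouguer slab correction = 0.04193 × 3.14 × 619.0 = 81.50 mGal
Simple Bouguer anomaly = -3.91 − (81.50) = -85.41 mGal

-85.4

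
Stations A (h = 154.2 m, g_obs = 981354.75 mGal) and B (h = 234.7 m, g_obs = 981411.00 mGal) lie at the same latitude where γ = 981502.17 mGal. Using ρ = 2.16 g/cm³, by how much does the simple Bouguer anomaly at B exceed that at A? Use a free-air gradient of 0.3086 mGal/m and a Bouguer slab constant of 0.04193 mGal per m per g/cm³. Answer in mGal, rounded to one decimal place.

73.8

Δg_SB(A) = 981354.75 − 981502.17 + 0.3086×154.2 − 0.04193×2.16×154.2 = -113.80 mGal
Δg_SB(B) = 981411.00 − 981502.17 + 0.3086×234.7 − 0.04193×2.16×234.7 = -40.00 mGal
Difference = -40.00 − (-113.80) = 73.80 mGal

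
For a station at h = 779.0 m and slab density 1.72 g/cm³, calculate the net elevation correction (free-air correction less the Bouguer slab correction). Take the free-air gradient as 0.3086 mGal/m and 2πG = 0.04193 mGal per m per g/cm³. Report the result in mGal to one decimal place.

Combined gradient = 0.3086 − 0.04193 × 1.72 = 0.2364804 mGal/m
Combined elevation correction = 0.2364804 × 779.0 = 184.2 mGal

184.2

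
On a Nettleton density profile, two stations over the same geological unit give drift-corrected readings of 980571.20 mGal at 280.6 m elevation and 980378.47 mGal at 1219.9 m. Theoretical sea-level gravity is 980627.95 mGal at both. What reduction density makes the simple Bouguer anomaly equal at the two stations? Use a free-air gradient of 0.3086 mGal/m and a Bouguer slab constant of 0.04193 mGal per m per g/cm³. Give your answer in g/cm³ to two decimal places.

2.47

Δg_obs = 980378.47 − 980571.20 = -192.73 mGal over Δh = 1219.9 − 280.6 = 939.3 m
Equal Bouguer anomalies ⇒ Δg_obs + (0.3086 − 0.04193ρ)·Δh = 0
0.3086 − 0.04193ρ = −Δg_obs/Δh = 0.20518
ρ = (0.3086 − 0.20518) / 0.04193 = 2.47 g/cm³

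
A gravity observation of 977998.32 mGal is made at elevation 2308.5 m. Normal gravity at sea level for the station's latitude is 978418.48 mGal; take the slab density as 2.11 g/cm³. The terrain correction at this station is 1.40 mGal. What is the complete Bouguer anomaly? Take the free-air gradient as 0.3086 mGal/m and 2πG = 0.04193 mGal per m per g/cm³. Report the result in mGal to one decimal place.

Free-air correction = 0.3086 × 2308.5 = 712.40 mGal
Free-air anomaly = 977998.32 − 978418.48 + (712.40) = 292.24 mGal
Bouguer slab correction = 0.04193 × 2.11 × 2308.5 = 204.24 mGal
Simple Bouguer anomaly = 292.24 − (204.24) = 88.00 mGal
Complete Bouguer anomaly = 88.00 + 1.40 = 89.40 mGal

89.4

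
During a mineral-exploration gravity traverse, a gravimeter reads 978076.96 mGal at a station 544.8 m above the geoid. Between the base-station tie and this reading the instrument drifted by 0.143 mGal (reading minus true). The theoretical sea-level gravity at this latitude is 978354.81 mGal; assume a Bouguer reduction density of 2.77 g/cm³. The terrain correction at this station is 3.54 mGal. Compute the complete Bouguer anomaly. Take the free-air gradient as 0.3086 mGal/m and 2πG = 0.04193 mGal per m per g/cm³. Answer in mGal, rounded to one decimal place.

-169.6

Drift-corrected reading = 978076.96 − (0.143) = 978076.817 mGal
Free-air correction = 0.3086 × 544.8 = 168.13 mGal
Free-air anomaly = 978076.817 − 978354.81 + (168.13) = -109.863 mGal
Bouguer slab correction = 0.04193 × 2.77 × 544.8 = 63.28 mGal
Simple Bouguer anomaly = -109.863 − (63.28) = -173.143 mGal
Complete Bouguer anomaly = -173.143 + 3.54 = -169.603 mGal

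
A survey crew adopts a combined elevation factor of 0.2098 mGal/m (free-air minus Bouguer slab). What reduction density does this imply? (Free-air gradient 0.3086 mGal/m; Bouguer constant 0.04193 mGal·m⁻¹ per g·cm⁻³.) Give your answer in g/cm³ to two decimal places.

2.36

0.2098 = 0.3086 − 0.04193 × ρ
ρ = (0.3086 − 0.2098) / 0.04193 = 2.36 g/cm³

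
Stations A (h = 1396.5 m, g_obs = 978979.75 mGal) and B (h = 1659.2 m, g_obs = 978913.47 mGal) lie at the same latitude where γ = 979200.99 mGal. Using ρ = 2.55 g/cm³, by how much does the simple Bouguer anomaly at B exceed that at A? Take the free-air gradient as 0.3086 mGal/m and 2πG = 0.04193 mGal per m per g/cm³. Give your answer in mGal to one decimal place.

Δg_SB(A) = 978979.75 − 979200.99 + 0.3086×1396.5 − 0.04193×2.55×1396.5 = 60.40 mGal
Δg_SB(B) = 978913.47 − 979200.99 + 0.3086×1659.2 − 0.04193×2.55×1659.2 = 47.10 mGal
Difference = 47.10 − (60.40) = -13.30 mGal

-13.3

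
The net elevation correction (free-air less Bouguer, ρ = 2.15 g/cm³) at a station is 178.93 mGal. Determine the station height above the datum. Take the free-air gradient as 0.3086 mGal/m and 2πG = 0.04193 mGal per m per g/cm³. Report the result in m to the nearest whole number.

819

Combined gradient = 0.3086 − 0.04193 × 2.15 = 0.2184505 mGal/m
h = 178.93 / 0.2184505 = 819.09 m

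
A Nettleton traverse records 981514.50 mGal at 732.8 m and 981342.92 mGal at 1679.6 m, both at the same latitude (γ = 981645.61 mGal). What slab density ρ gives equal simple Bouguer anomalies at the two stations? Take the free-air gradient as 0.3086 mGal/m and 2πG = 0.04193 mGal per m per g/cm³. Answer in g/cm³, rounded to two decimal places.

3.04

Δg_obs = 981342.92 − 981514.50 = -171.58 mGal over Δh = 1679.6 − 732.8 = 946.8 m
Equal Bouguer anomalies ⇒ Δg_obs + (0.3086 − 0.04193ρ)·Δh = 0
0.3086 − 0.04193ρ = −Δg_obs/Δh = 0.18122
ρ = (0.3086 − 0.18122) / 0.04193 = 3.04 g/cm³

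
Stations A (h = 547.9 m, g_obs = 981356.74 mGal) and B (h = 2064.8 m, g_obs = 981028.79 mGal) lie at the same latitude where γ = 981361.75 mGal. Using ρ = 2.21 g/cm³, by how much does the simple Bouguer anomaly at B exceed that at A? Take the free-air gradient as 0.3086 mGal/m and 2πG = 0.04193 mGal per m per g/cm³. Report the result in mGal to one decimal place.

-0.4

Δg_SB(A) = 981356.74 − 981361.75 + 0.3086×547.9 − 0.04193×2.21×547.9 = 113.30 mGal
Δg_SB(B) = 981028.79 − 981361.75 + 0.3086×2064.8 − 0.04193×2.21×2064.8 = 112.90 mGal
Difference = 112.90 − (113.30) = -0.40 mGal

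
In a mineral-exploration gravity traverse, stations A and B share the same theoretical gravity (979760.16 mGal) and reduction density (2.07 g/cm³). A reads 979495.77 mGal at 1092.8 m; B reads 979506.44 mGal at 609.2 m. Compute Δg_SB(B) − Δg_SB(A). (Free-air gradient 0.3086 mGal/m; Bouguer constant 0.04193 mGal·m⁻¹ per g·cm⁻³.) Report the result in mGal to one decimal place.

Δg_SB(A) = 979495.77 − 979760.16 + 0.3086×1092.8 − 0.04193×2.07×1092.8 = -22.00 mGal
Δg_SB(B) = 979506.44 − 979760.16 + 0.3086×609.2 − 0.04193×2.07×609.2 = -118.60 mGal
Difference = -118.60 − (-22.00) = -96.60 mGal

-96.6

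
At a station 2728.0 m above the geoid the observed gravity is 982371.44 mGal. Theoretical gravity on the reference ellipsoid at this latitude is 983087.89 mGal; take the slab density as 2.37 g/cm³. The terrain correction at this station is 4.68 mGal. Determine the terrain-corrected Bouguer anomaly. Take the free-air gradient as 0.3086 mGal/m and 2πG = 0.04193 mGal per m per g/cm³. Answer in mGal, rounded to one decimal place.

-141.0

Free-air correction = 0.3086 × 2728.0 = 841.86 mGal
Free-air anomaly = 982371.44 − 983087.89 + (841.86) = 125.41 mGal
Bouguer slab correction = 0.04193 × 2.37 × 2728.0 = 271.09 mGal
Simple Bouguer anomaly = 125.41 − (271.09) = -145.68 mGal
Complete Bouguer anomaly = -145.68 + 4.68 = -141.00 mGal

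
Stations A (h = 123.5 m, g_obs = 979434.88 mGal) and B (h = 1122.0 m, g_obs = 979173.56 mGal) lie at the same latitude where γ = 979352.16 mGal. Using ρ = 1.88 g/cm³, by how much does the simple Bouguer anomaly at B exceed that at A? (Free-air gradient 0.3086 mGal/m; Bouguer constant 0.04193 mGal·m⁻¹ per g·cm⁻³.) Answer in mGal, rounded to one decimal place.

-31.9

Δg_SB(A) = 979434.88 − 979352.16 + 0.3086×123.5 − 0.04193×1.88×123.5 = 111.10 mGal
Δg_SB(B) = 979173.56 − 979352.16 + 0.3086×1122.0 − 0.04193×1.88×1122.0 = 79.20 mGal
Difference = 79.20 − (111.10) = -31.90 mGal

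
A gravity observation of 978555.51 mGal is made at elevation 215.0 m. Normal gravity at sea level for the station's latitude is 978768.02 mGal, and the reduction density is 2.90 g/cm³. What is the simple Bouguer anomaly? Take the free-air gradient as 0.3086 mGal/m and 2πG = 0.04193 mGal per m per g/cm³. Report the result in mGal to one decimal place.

Free-air correction = 0.3086 × 215.0 = 66.35 mGal
Free-air anomaly = 978555.51 − 978768.02 + (66.35) = -146.16 mGal
Bouguer slab correction = 0.04193 × 2.90 × 215.0 = 26.14 mGal
Simple Bouguer anomaly = -146.16 − (26.14) = -172.30 mGal

-172.3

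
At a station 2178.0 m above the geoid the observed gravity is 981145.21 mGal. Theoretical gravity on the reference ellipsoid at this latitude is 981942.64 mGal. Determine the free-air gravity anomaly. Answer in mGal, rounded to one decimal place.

Free-air correction = 0.3086 × 2178.0 = 672.13 mGal
Free-air anomaly = 981145.21 − 981942.64 + (672.13) = -125.30 mGal

-125.3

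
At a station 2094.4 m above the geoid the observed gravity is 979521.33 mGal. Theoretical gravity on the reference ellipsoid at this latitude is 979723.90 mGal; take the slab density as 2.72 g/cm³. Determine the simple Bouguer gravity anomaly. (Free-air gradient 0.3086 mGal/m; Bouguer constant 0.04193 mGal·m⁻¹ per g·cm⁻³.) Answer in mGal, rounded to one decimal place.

204.9

Free-air correction = 0.3086 × 2094.4 = 646.33 mGal
Free-air anomaly = 979521.33 − 979723.90 + (646.33) = 443.76 mGal
Bouguer slab correction = 0.04193 × 2.72 × 2094.4 = 238.87 mGal
Simple Bouguer anomaly = 443.76 − (238.87) = 204.89 mGal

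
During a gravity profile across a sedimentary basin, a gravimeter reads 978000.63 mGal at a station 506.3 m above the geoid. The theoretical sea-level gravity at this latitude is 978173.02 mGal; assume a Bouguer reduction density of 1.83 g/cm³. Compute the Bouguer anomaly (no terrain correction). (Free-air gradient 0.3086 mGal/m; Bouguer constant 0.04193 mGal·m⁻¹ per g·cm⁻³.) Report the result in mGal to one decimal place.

Free-air correction = 0.3086 × 506.3 = 156.24 mGal
Free-air anomaly = 978000.63 − 978173.02 + (156.24) = -16.15 mGal
Bouguer slab correction = 0.04193 × 1.83 × 506.3 = 38.85 mGal
Simple Bouguer anomaly = -16.15 − (38.85) = -55.00 mGal

-55.0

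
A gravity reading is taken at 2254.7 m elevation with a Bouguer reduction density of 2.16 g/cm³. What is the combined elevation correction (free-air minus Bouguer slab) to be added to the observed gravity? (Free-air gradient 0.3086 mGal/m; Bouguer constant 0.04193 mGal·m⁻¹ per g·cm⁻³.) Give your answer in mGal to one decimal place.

491.6

Combined gradient = 0.3086 − 0.04193 × 2.16 = 0.2180312 mGal/m
Combined elevation correction = 0.2180312 × 2254.7 = 491.6 mGal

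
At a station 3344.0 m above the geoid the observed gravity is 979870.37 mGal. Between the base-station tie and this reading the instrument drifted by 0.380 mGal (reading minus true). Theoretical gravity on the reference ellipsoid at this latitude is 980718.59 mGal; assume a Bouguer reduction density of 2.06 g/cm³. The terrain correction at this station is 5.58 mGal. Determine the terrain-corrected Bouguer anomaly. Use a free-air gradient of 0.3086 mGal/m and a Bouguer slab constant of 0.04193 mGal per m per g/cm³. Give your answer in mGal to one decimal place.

Drift-corrected reading = 979870.37 − (0.380) = 979869.990 mGal
Free-air correction = 0.3086 × 3344.0 = 1031.96 mGal
Free-air anomaly = 979869.990 − 980718.59 + (1031.96) = 183.360 mGal
Bouguer slab correction = 0.04193 × 2.06 × 3344.0 = 288.84 mGal
Simple Bouguer anomaly = 183.360 − (288.84) = -105.480 mGal
Complete Bouguer anomaly = -105.480 + 5.58 = -99.900 mGal

-99.9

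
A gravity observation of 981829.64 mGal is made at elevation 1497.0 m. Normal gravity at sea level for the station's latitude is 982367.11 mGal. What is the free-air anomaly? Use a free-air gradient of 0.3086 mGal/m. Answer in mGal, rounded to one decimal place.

-75.5

Free-air correction = 0.3086 × 1497.0 = 461.97 mGal
Free-air anomaly = 981829.64 − 982367.11 + (461.97) = -75.50 mGal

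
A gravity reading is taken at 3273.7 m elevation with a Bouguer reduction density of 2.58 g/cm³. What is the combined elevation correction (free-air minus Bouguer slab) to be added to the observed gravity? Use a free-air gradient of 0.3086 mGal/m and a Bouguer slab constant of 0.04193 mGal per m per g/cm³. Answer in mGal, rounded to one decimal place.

Combined gradient = 0.3086 − 0.04193 × 2.58 = 0.2004206 mGal/m
Combined elevation correction = 0.2004206 × 3273.7 = 656.1 mGal

656.1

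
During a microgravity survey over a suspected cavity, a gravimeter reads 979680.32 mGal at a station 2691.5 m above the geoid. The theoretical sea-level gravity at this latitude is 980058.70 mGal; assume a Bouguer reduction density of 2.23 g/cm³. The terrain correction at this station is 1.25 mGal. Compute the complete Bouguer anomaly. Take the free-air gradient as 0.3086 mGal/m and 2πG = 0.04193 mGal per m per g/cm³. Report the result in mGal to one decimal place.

201.8

Free-air correction = 0.3086 × 2691.5 = 830.60 mGal
Free-air anomaly = 979680.32 − 980058.70 + (830.60) = 452.22 mGal
Bouguer slab correction = 0.04193 × 2.23 × 2691.5 = 251.67 mGal
Simple Bouguer anomaly = 452.22 − (251.67) = 200.55 mGal
Complete Bouguer anomaly = 200.55 + 1.25 = 201.80 mGal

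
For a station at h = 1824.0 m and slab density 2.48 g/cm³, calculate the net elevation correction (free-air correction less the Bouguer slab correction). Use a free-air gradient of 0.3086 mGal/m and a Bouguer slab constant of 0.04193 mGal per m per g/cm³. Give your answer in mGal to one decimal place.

373.2

Combined gradient = 0.3086 − 0.04193 × 2.48 = 0.2046136 mGal/m
Combined elevation correction = 0.2046136 × 1824.0 = 373.2 mGal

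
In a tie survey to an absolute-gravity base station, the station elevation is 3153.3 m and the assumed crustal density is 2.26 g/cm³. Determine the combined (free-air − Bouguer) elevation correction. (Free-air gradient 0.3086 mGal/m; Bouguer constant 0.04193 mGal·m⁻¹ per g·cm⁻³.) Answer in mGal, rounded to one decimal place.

Combined gradient = 0.3086 − 0.04193 × 2.26 = 0.2138382 mGal/m
Combined elevation correction = 0.2138382 × 3153.3 = 674.3 mGal

674.3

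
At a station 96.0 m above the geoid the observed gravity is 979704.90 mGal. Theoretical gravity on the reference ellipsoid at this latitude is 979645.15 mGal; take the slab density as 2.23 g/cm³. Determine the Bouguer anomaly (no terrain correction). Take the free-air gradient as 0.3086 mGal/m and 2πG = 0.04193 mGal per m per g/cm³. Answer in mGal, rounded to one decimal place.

Free-air correction = 0.3086 × 96.0 = 29.63 mGal
Free-air anomaly = 979704.90 − 979645.15 + (29.63) = 89.38 mGal
Bouguer slab correction = 0.04193 × 2.23 × 96.0 = 8.98 mGal
Simple Bouguer anomaly = 89.38 − (8.98) = 80.40 mGal

80.4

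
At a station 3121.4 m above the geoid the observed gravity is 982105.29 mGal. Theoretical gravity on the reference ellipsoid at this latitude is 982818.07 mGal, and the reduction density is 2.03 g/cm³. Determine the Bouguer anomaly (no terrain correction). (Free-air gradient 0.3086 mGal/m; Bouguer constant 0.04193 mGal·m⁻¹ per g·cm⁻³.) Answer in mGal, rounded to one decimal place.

Free-air correction = 0.3086 × 3121.4 = 963.26 mGal
Free-air anomaly = 982105.29 − 982818.07 + (963.26) = 250.48 mGal
Bouguer slab correction = 0.04193 × 2.03 × 3121.4 = 265.69 mGal
Simple Bouguer anomaly = 250.48 − (265.69) = -15.21 mGal

-15.2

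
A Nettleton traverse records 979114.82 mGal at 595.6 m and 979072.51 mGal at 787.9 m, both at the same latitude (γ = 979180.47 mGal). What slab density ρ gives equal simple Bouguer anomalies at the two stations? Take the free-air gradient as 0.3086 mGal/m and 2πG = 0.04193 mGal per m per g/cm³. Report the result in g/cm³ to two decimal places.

2.11

Δg_obs = 979072.51 − 979114.82 = -42.31 mGal over Δh = 787.9 − 595.6 = 192.3 m
Equal Bouguer anomalies ⇒ Δg_obs + (0.3086 − 0.04193ρ)·Δh = 0
0.3086 − 0.04193ρ = −Δg_obs/Δh = 0.22002
ρ = (0.3086 − 0.22002) / 0.04193 = 2.11 g/cm³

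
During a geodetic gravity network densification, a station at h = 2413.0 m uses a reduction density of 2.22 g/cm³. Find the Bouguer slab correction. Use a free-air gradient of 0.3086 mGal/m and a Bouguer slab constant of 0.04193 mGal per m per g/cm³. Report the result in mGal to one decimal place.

Bouguer slab correction = 0.04193 × 2.22 × 2413.0 = 224.6 mGal

224.6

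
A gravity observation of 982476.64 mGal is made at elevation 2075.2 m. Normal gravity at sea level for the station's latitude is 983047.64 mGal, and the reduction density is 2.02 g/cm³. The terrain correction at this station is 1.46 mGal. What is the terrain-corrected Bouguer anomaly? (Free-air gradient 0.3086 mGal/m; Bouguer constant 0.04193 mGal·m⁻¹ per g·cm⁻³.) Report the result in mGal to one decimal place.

-104.9

Free-air correction = 0.3086 × 2075.2 = 640.41 mGal
Free-air anomaly = 982476.64 − 983047.64 + (640.41) = 69.41 mGal
Bouguer slab correction = 0.04193 × 2.02 × 2075.2 = 175.77 mGal
Simple Bouguer anomaly = 69.41 − (175.77) = -106.36 mGal
Complete Bouguer anomaly = -106.36 + 1.46 = -104.90 mGal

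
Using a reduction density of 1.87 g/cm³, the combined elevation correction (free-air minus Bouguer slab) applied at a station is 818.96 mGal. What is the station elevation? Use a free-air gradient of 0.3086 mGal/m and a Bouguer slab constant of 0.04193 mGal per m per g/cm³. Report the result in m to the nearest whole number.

Combined gradient = 0.3086 − 0.04193 × 1.87 = 0.2301909 mGal/m
h = 818.96 / 0.2301909 = 3557.74 m

3558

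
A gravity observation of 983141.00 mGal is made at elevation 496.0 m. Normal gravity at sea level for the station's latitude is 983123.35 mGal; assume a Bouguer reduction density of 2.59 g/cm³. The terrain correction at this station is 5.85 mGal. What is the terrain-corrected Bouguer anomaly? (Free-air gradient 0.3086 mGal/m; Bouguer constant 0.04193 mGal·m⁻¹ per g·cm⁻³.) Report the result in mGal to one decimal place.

122.7

Free-air correction = 0.3086 × 496.0 = 153.07 mGal
Free-air anomaly = 983141.00 − 983123.35 + (153.07) = 170.72 mGal
Bouguer slab correction = 0.04193 × 2.59 × 496.0 = 53.86 mGal
Simple Bouguer anomaly = 170.72 − (53.86) = 116.86 mGal
Complete Bouguer anomaly = 116.86 + 5.85 = 122.71 mGal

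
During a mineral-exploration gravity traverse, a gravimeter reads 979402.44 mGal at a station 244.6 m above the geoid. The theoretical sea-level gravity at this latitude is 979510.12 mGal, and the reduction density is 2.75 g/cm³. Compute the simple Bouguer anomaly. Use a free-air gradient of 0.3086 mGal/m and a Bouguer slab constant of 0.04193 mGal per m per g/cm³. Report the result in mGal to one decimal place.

-60.4

Free-air correction = 0.3086 × 244.6 = 75.48 mGal
Free-air anomaly = 979402.44 − 979510.12 + (75.48) = -32.20 mGal
Bouguer slab correction = 0.04193 × 2.75 × 244.6 = 28.20 mGal
Simple Bouguer anomaly = -32.20 − (28.20) = -60.40 mGal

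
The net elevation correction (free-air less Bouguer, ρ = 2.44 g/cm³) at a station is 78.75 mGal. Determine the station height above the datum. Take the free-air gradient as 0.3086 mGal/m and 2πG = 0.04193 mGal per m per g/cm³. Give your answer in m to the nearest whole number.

382

Combined gradient = 0.3086 − 0.04193 × 2.44 = 0.2062908 mGal/m
h = 78.75 / 0.2062908 = 381.74 m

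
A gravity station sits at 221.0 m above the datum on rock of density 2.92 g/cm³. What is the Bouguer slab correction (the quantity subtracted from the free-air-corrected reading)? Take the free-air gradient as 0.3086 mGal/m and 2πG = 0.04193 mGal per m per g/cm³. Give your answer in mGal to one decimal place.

Bouguer slab correction = 0.04193 × 2.92 × 221.0 = 27.1 mGal

27.1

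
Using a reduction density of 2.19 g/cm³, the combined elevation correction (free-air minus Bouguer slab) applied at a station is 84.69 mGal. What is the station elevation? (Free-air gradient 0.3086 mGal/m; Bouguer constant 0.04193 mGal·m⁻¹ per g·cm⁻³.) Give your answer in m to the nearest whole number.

Combined gradient = 0.3086 − 0.04193 × 2.19 = 0.2167733 mGal/m
h = 84.69 / 0.2167733 = 390.68 m

391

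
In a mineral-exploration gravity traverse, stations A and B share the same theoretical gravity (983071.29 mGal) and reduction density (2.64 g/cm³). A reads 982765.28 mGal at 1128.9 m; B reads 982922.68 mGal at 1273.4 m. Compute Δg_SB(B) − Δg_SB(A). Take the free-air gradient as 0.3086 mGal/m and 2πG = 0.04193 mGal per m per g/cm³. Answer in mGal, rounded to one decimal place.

186.0

Δg_SB(A) = 982765.28 − 983071.29 + 0.3086×1128.9 − 0.04193×2.64×1128.9 = -82.60 mGal
Δg_SB(B) = 982922.68 − 983071.29 + 0.3086×1273.4 − 0.04193×2.64×1273.4 = 103.40 mGal
Difference = 103.40 − (-82.60) = 186.00 mGal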